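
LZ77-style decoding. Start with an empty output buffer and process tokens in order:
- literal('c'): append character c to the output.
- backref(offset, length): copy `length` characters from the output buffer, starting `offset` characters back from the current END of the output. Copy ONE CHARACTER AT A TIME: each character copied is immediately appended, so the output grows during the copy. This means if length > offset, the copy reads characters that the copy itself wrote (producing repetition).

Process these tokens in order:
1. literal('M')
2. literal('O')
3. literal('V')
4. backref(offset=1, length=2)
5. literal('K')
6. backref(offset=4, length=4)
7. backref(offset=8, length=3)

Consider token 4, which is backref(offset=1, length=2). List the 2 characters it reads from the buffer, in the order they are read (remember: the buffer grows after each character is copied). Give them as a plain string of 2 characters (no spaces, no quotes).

Answer: VV

Derivation:
Token 1: literal('M'). Output: "M"
Token 2: literal('O'). Output: "MO"
Token 3: literal('V'). Output: "MOV"
Token 4: backref(off=1, len=2). Buffer before: "MOV" (len 3)
  byte 1: read out[2]='V', append. Buffer now: "MOVV"
  byte 2: read out[3]='V', append. Buffer now: "MOVVV"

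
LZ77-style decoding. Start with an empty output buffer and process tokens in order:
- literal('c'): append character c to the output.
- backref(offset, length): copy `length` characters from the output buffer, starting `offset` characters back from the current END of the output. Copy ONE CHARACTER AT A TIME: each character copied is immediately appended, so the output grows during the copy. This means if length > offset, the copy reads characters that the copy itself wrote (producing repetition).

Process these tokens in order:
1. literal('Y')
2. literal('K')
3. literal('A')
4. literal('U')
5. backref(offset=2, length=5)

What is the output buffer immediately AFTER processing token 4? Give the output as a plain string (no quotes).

Token 1: literal('Y'). Output: "Y"
Token 2: literal('K'). Output: "YK"
Token 3: literal('A'). Output: "YKA"
Token 4: literal('U'). Output: "YKAU"

Answer: YKAU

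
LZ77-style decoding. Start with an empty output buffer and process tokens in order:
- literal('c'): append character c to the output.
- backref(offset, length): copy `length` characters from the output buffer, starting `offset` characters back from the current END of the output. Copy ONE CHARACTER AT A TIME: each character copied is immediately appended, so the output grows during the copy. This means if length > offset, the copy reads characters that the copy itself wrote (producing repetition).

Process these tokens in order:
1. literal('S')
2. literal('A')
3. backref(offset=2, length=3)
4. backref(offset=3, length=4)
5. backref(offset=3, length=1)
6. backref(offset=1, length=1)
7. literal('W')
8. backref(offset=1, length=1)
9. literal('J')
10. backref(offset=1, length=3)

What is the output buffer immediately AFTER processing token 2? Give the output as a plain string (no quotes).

Token 1: literal('S'). Output: "S"
Token 2: literal('A'). Output: "SA"

Answer: SA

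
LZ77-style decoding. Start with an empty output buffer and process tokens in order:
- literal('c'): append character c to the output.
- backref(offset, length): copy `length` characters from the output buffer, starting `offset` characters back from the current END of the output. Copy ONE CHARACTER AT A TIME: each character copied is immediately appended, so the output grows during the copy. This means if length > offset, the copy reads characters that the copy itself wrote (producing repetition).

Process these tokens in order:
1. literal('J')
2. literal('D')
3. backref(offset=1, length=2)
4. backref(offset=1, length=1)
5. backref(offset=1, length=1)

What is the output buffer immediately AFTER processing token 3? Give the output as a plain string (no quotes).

Answer: JDDD

Derivation:
Token 1: literal('J'). Output: "J"
Token 2: literal('D'). Output: "JD"
Token 3: backref(off=1, len=2) (overlapping!). Copied 'DD' from pos 1. Output: "JDDD"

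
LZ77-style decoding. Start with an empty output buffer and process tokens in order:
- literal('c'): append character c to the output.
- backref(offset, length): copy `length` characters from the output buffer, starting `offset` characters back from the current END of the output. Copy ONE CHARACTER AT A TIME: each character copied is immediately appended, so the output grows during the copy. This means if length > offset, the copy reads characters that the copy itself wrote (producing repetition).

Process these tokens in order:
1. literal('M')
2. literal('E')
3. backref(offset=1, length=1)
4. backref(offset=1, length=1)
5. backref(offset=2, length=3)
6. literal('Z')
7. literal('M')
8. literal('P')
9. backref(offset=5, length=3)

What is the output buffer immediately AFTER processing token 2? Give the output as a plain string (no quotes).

Answer: ME

Derivation:
Token 1: literal('M'). Output: "M"
Token 2: literal('E'). Output: "ME"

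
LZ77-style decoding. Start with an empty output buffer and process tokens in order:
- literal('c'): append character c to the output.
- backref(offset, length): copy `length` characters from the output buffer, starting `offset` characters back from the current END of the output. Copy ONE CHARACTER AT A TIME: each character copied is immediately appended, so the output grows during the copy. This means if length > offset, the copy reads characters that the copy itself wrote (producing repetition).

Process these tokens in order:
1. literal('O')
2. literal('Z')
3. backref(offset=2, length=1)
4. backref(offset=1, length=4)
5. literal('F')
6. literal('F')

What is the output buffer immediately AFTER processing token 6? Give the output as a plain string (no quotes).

Answer: OZOOOOOFF

Derivation:
Token 1: literal('O'). Output: "O"
Token 2: literal('Z'). Output: "OZ"
Token 3: backref(off=2, len=1). Copied 'O' from pos 0. Output: "OZO"
Token 4: backref(off=1, len=4) (overlapping!). Copied 'OOOO' from pos 2. Output: "OZOOOOO"
Token 5: literal('F'). Output: "OZOOOOOF"
Token 6: literal('F'). Output: "OZOOOOOFF"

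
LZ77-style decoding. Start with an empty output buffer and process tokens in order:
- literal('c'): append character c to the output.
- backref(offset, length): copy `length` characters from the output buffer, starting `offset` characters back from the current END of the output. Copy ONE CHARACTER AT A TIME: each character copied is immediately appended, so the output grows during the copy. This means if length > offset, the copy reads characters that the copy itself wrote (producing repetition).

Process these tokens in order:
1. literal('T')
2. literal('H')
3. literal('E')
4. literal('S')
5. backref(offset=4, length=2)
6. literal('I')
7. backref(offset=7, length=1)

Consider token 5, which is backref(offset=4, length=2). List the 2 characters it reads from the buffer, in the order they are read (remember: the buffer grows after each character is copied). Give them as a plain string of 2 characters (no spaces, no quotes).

Answer: TH

Derivation:
Token 1: literal('T'). Output: "T"
Token 2: literal('H'). Output: "TH"
Token 3: literal('E'). Output: "THE"
Token 4: literal('S'). Output: "THES"
Token 5: backref(off=4, len=2). Buffer before: "THES" (len 4)
  byte 1: read out[0]='T', append. Buffer now: "THEST"
  byte 2: read out[1]='H', append. Buffer now: "THESTH"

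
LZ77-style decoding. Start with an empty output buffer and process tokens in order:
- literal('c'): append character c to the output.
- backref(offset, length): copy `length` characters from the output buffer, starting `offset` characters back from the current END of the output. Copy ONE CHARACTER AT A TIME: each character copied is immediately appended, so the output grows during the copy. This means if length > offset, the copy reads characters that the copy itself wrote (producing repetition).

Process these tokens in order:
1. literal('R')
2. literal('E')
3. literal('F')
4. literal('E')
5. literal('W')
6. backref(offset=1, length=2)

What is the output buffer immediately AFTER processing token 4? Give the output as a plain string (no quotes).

Answer: REFE

Derivation:
Token 1: literal('R'). Output: "R"
Token 2: literal('E'). Output: "RE"
Token 3: literal('F'). Output: "REF"
Token 4: literal('E'). Output: "REFE"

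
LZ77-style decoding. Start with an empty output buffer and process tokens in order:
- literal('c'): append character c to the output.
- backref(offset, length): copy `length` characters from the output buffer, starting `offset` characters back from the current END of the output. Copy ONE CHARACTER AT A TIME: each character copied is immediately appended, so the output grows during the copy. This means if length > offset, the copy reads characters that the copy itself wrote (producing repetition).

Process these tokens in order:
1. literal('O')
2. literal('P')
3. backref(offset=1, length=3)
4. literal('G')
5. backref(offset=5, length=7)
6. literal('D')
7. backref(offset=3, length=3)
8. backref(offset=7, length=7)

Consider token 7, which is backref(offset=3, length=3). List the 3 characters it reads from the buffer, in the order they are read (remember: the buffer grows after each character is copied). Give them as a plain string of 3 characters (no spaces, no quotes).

Token 1: literal('O'). Output: "O"
Token 2: literal('P'). Output: "OP"
Token 3: backref(off=1, len=3) (overlapping!). Copied 'PPP' from pos 1. Output: "OPPPP"
Token 4: literal('G'). Output: "OPPPPG"
Token 5: backref(off=5, len=7) (overlapping!). Copied 'PPPPGPP' from pos 1. Output: "OPPPPGPPPPGPP"
Token 6: literal('D'). Output: "OPPPPGPPPPGPPD"
Token 7: backref(off=3, len=3). Buffer before: "OPPPPGPPPPGPPD" (len 14)
  byte 1: read out[11]='P', append. Buffer now: "OPPPPGPPPPGPPDP"
  byte 2: read out[12]='P', append. Buffer now: "OPPPPGPPPPGPPDPP"
  byte 3: read out[13]='D', append. Buffer now: "OPPPPGPPPPGPPDPPD"

Answer: PPD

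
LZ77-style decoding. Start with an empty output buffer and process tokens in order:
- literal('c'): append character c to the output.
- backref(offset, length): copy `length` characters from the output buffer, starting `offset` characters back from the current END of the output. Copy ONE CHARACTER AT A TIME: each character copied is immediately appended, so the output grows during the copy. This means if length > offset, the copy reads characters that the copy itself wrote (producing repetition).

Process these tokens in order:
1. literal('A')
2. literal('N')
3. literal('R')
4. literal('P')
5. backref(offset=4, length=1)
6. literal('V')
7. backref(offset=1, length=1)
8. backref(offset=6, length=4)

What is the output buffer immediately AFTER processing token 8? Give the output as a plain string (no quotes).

Token 1: literal('A'). Output: "A"
Token 2: literal('N'). Output: "AN"
Token 3: literal('R'). Output: "ANR"
Token 4: literal('P'). Output: "ANRP"
Token 5: backref(off=4, len=1). Copied 'A' from pos 0. Output: "ANRPA"
Token 6: literal('V'). Output: "ANRPAV"
Token 7: backref(off=1, len=1). Copied 'V' from pos 5. Output: "ANRPAVV"
Token 8: backref(off=6, len=4). Copied 'NRPA' from pos 1. Output: "ANRPAVVNRPA"

Answer: ANRPAVVNRPA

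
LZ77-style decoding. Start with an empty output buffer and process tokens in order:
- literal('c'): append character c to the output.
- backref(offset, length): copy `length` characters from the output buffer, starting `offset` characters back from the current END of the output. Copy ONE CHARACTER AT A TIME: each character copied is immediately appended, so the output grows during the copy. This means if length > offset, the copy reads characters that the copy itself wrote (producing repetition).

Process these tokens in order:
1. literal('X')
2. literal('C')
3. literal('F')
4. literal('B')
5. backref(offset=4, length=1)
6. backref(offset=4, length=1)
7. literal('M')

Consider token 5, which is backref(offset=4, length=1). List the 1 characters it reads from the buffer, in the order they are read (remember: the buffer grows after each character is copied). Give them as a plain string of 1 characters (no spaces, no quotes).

Token 1: literal('X'). Output: "X"
Token 2: literal('C'). Output: "XC"
Token 3: literal('F'). Output: "XCF"
Token 4: literal('B'). Output: "XCFB"
Token 5: backref(off=4, len=1). Buffer before: "XCFB" (len 4)
  byte 1: read out[0]='X', append. Buffer now: "XCFBX"

Answer: X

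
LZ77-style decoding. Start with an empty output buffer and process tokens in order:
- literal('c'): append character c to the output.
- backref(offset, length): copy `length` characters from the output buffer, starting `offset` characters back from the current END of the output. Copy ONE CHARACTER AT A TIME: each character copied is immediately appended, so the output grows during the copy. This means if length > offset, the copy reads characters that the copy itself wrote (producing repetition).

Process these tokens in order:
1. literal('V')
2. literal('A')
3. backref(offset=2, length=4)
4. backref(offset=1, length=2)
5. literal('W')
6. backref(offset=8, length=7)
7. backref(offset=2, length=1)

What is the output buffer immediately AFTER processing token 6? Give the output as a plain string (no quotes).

Answer: VAVAVAAAWAVAVAAA

Derivation:
Token 1: literal('V'). Output: "V"
Token 2: literal('A'). Output: "VA"
Token 3: backref(off=2, len=4) (overlapping!). Copied 'VAVA' from pos 0. Output: "VAVAVA"
Token 4: backref(off=1, len=2) (overlapping!). Copied 'AA' from pos 5. Output: "VAVAVAAA"
Token 5: literal('W'). Output: "VAVAVAAAW"
Token 6: backref(off=8, len=7). Copied 'AVAVAAA' from pos 1. Output: "VAVAVAAAWAVAVAAA"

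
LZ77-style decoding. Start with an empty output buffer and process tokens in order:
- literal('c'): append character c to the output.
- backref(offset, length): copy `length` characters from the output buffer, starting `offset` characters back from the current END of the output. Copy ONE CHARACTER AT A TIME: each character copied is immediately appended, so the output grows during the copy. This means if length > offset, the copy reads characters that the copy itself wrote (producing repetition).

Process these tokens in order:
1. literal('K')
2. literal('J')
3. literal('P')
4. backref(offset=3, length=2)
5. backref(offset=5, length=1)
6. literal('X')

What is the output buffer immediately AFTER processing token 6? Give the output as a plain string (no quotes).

Token 1: literal('K'). Output: "K"
Token 2: literal('J'). Output: "KJ"
Token 3: literal('P'). Output: "KJP"
Token 4: backref(off=3, len=2). Copied 'KJ' from pos 0. Output: "KJPKJ"
Token 5: backref(off=5, len=1). Copied 'K' from pos 0. Output: "KJPKJK"
Token 6: literal('X'). Output: "KJPKJKX"

Answer: KJPKJKX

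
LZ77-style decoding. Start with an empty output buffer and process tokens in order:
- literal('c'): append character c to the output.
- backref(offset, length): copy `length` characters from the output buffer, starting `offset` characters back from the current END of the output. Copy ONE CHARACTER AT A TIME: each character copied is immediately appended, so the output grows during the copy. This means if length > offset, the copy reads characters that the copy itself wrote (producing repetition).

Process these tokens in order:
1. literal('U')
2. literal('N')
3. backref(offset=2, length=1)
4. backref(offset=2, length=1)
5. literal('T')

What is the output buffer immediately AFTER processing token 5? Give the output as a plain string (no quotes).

Answer: UNUNT

Derivation:
Token 1: literal('U'). Output: "U"
Token 2: literal('N'). Output: "UN"
Token 3: backref(off=2, len=1). Copied 'U' from pos 0. Output: "UNU"
Token 4: backref(off=2, len=1). Copied 'N' from pos 1. Output: "UNUN"
Token 5: literal('T'). Output: "UNUNT"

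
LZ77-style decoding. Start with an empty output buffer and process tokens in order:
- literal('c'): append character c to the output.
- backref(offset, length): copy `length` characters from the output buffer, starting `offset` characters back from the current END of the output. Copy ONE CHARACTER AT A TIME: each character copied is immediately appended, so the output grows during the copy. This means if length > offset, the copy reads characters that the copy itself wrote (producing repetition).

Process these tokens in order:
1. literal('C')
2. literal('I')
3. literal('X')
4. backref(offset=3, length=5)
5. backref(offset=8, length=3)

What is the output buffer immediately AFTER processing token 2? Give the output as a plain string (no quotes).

Answer: CI

Derivation:
Token 1: literal('C'). Output: "C"
Token 2: literal('I'). Output: "CI"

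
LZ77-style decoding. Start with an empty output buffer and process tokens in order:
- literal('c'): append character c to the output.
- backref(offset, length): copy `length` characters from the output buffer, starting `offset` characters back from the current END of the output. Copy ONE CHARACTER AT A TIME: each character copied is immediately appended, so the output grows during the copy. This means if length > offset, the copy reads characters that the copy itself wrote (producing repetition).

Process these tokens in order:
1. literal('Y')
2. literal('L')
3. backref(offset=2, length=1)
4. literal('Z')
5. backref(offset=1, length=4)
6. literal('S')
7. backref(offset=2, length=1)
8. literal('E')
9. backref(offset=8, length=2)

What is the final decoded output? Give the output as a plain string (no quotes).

Token 1: literal('Y'). Output: "Y"
Token 2: literal('L'). Output: "YL"
Token 3: backref(off=2, len=1). Copied 'Y' from pos 0. Output: "YLY"
Token 4: literal('Z'). Output: "YLYZ"
Token 5: backref(off=1, len=4) (overlapping!). Copied 'ZZZZ' from pos 3. Output: "YLYZZZZZ"
Token 6: literal('S'). Output: "YLYZZZZZS"
Token 7: backref(off=2, len=1). Copied 'Z' from pos 7. Output: "YLYZZZZZSZ"
Token 8: literal('E'). Output: "YLYZZZZZSZE"
Token 9: backref(off=8, len=2). Copied 'ZZ' from pos 3. Output: "YLYZZZZZSZEZZ"

Answer: YLYZZZZZSZEZZ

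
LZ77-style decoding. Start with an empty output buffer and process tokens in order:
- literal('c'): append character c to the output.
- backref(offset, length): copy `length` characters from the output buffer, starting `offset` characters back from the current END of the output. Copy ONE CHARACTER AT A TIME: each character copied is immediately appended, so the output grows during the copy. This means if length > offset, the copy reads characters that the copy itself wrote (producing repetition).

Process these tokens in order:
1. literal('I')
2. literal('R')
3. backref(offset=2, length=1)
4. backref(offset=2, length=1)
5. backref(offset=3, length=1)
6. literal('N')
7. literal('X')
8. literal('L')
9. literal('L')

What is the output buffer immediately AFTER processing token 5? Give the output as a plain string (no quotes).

Token 1: literal('I'). Output: "I"
Token 2: literal('R'). Output: "IR"
Token 3: backref(off=2, len=1). Copied 'I' from pos 0. Output: "IRI"
Token 4: backref(off=2, len=1). Copied 'R' from pos 1. Output: "IRIR"
Token 5: backref(off=3, len=1). Copied 'R' from pos 1. Output: "IRIRR"

Answer: IRIRR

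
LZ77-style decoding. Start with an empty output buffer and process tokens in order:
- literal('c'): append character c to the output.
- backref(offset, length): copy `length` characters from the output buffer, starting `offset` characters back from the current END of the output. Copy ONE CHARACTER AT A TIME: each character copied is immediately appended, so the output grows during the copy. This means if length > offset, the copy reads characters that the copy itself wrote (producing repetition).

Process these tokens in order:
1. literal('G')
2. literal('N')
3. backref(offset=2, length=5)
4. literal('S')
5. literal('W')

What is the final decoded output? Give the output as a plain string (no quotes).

Token 1: literal('G'). Output: "G"
Token 2: literal('N'). Output: "GN"
Token 3: backref(off=2, len=5) (overlapping!). Copied 'GNGNG' from pos 0. Output: "GNGNGNG"
Token 4: literal('S'). Output: "GNGNGNGS"
Token 5: literal('W'). Output: "GNGNGNGSW"

Answer: GNGNGNGSW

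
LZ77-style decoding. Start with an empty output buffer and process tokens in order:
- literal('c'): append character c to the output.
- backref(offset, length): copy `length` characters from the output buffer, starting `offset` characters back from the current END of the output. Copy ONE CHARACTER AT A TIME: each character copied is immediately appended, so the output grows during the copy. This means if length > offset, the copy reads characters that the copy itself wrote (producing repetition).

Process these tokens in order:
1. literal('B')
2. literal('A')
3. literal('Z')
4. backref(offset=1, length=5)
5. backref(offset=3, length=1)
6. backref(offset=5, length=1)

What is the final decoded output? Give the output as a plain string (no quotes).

Answer: BAZZZZZZZZ

Derivation:
Token 1: literal('B'). Output: "B"
Token 2: literal('A'). Output: "BA"
Token 3: literal('Z'). Output: "BAZ"
Token 4: backref(off=1, len=5) (overlapping!). Copied 'ZZZZZ' from pos 2. Output: "BAZZZZZZ"
Token 5: backref(off=3, len=1). Copied 'Z' from pos 5. Output: "BAZZZZZZZ"
Token 6: backref(off=5, len=1). Copied 'Z' from pos 4. Output: "BAZZZZZZZZ"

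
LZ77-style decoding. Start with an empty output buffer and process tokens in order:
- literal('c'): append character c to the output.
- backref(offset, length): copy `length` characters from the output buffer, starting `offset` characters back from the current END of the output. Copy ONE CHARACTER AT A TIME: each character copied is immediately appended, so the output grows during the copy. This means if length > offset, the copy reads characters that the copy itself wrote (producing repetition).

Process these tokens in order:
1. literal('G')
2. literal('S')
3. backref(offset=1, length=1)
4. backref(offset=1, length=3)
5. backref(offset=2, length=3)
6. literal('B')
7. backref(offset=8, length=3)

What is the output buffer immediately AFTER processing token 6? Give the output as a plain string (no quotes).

Answer: GSSSSSSSSB

Derivation:
Token 1: literal('G'). Output: "G"
Token 2: literal('S'). Output: "GS"
Token 3: backref(off=1, len=1). Copied 'S' from pos 1. Output: "GSS"
Token 4: backref(off=1, len=3) (overlapping!). Copied 'SSS' from pos 2. Output: "GSSSSS"
Token 5: backref(off=2, len=3) (overlapping!). Copied 'SSS' from pos 4. Output: "GSSSSSSSS"
Token 6: literal('B'). Output: "GSSSSSSSSB"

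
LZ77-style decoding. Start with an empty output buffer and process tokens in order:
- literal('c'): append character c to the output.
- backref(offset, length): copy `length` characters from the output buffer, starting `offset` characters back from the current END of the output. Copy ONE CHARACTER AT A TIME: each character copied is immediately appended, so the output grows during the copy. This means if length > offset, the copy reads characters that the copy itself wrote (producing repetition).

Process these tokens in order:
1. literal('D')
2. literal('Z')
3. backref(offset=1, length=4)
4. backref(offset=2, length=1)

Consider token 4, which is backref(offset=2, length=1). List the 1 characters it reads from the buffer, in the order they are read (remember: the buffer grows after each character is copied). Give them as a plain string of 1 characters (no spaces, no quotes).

Token 1: literal('D'). Output: "D"
Token 2: literal('Z'). Output: "DZ"
Token 3: backref(off=1, len=4) (overlapping!). Copied 'ZZZZ' from pos 1. Output: "DZZZZZ"
Token 4: backref(off=2, len=1). Buffer before: "DZZZZZ" (len 6)
  byte 1: read out[4]='Z', append. Buffer now: "DZZZZZZ"

Answer: Z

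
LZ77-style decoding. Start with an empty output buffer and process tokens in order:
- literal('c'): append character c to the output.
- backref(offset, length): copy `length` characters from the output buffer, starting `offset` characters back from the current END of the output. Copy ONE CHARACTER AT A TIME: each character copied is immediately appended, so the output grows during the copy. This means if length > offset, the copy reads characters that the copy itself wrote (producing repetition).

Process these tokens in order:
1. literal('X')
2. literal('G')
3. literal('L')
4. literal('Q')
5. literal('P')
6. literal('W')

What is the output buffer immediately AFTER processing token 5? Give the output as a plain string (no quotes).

Token 1: literal('X'). Output: "X"
Token 2: literal('G'). Output: "XG"
Token 3: literal('L'). Output: "XGL"
Token 4: literal('Q'). Output: "XGLQ"
Token 5: literal('P'). Output: "XGLQP"

Answer: XGLQP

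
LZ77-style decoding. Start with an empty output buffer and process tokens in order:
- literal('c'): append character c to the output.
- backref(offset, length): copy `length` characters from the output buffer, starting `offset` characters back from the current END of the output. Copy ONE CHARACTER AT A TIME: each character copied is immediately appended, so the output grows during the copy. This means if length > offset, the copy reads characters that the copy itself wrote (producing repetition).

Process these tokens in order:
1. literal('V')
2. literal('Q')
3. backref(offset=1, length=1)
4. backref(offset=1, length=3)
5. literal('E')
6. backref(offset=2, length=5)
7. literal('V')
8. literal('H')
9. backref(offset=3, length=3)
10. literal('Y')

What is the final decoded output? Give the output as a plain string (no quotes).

Token 1: literal('V'). Output: "V"
Token 2: literal('Q'). Output: "VQ"
Token 3: backref(off=1, len=1). Copied 'Q' from pos 1. Output: "VQQ"
Token 4: backref(off=1, len=3) (overlapping!). Copied 'QQQ' from pos 2. Output: "VQQQQQ"
Token 5: literal('E'). Output: "VQQQQQE"
Token 6: backref(off=2, len=5) (overlapping!). Copied 'QEQEQ' from pos 5. Output: "VQQQQQEQEQEQ"
Token 7: literal('V'). Output: "VQQQQQEQEQEQV"
Token 8: literal('H'). Output: "VQQQQQEQEQEQVH"
Token 9: backref(off=3, len=3). Copied 'QVH' from pos 11. Output: "VQQQQQEQEQEQVHQVH"
Token 10: literal('Y'). Output: "VQQQQQEQEQEQVHQVHY"

Answer: VQQQQQEQEQEQVHQVHY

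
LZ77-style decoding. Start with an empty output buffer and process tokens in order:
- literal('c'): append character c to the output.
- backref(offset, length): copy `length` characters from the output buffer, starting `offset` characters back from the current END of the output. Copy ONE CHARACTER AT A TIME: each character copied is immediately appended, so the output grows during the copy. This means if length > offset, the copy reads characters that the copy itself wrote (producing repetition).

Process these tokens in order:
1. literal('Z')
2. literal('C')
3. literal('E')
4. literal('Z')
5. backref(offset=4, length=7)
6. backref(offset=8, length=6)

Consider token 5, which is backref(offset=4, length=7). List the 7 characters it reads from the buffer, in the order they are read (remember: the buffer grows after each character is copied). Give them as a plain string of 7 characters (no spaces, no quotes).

Answer: ZCEZZCE

Derivation:
Token 1: literal('Z'). Output: "Z"
Token 2: literal('C'). Output: "ZC"
Token 3: literal('E'). Output: "ZCE"
Token 4: literal('Z'). Output: "ZCEZ"
Token 5: backref(off=4, len=7). Buffer before: "ZCEZ" (len 4)
  byte 1: read out[0]='Z', append. Buffer now: "ZCEZZ"
  byte 2: read out[1]='C', append. Buffer now: "ZCEZZC"
  byte 3: read out[2]='E', append. Buffer now: "ZCEZZCE"
  byte 4: read out[3]='Z', append. Buffer now: "ZCEZZCEZ"
  byte 5: read out[4]='Z', append. Buffer now: "ZCEZZCEZZ"
  byte 6: read out[5]='C', append. Buffer now: "ZCEZZCEZZC"
  byte 7: read out[6]='E', append. Buffer now: "ZCEZZCEZZCE"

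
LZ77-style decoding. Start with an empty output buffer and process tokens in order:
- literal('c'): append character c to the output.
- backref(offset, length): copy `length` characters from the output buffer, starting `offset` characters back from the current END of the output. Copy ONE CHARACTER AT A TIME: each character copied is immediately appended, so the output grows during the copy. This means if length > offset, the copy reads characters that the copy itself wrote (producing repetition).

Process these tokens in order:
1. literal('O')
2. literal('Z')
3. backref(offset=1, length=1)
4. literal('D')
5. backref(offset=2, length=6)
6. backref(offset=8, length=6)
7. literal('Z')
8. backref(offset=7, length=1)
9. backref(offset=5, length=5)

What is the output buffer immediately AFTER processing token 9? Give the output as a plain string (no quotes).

Token 1: literal('O'). Output: "O"
Token 2: literal('Z'). Output: "OZ"
Token 3: backref(off=1, len=1). Copied 'Z' from pos 1. Output: "OZZ"
Token 4: literal('D'). Output: "OZZD"
Token 5: backref(off=2, len=6) (overlapping!). Copied 'ZDZDZD' from pos 2. Output: "OZZDZDZDZD"
Token 6: backref(off=8, len=6). Copied 'ZDZDZD' from pos 2. Output: "OZZDZDZDZDZDZDZD"
Token 7: literal('Z'). Output: "OZZDZDZDZDZDZDZDZ"
Token 8: backref(off=7, len=1). Copied 'Z' from pos 10. Output: "OZZDZDZDZDZDZDZDZZ"
Token 9: backref(off=5, len=5). Copied 'DZDZZ' from pos 13. Output: "OZZDZDZDZDZDZDZDZZDZDZZ"

Answer: OZZDZDZDZDZDZDZDZZDZDZZ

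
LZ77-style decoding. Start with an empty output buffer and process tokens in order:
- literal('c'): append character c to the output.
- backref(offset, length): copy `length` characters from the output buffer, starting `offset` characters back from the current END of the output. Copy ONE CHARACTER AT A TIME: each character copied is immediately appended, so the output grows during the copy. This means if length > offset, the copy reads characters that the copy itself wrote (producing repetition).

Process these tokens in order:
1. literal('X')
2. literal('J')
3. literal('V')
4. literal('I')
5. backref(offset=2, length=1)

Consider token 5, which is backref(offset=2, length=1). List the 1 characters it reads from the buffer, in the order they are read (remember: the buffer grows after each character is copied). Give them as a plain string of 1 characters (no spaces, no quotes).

Token 1: literal('X'). Output: "X"
Token 2: literal('J'). Output: "XJ"
Token 3: literal('V'). Output: "XJV"
Token 4: literal('I'). Output: "XJVI"
Token 5: backref(off=2, len=1). Buffer before: "XJVI" (len 4)
  byte 1: read out[2]='V', append. Buffer now: "XJVIV"

Answer: V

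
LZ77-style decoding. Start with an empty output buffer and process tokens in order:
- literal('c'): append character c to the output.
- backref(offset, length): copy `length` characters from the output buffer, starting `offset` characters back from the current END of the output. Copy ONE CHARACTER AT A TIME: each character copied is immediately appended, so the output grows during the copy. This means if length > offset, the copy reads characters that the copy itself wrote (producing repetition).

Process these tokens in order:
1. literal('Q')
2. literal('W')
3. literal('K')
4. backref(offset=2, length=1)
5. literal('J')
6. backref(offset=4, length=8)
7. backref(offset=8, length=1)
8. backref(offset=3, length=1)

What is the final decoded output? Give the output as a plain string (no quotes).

Token 1: literal('Q'). Output: "Q"
Token 2: literal('W'). Output: "QW"
Token 3: literal('K'). Output: "QWK"
Token 4: backref(off=2, len=1). Copied 'W' from pos 1. Output: "QWKW"
Token 5: literal('J'). Output: "QWKWJ"
Token 6: backref(off=4, len=8) (overlapping!). Copied 'WKWJWKWJ' from pos 1. Output: "QWKWJWKWJWKWJ"
Token 7: backref(off=8, len=1). Copied 'W' from pos 5. Output: "QWKWJWKWJWKWJW"
Token 8: backref(off=3, len=1). Copied 'W' from pos 11. Output: "QWKWJWKWJWKWJWW"

Answer: QWKWJWKWJWKWJWW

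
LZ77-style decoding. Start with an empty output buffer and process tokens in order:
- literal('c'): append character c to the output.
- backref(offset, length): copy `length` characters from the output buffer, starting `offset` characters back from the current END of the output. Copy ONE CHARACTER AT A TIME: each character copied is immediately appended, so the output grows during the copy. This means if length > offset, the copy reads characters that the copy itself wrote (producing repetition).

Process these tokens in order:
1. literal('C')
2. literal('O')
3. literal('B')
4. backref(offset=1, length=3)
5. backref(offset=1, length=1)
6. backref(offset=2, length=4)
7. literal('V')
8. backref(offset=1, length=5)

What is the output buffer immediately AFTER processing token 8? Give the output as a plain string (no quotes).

Answer: COBBBBBBBBBVVVVVV

Derivation:
Token 1: literal('C'). Output: "C"
Token 2: literal('O'). Output: "CO"
Token 3: literal('B'). Output: "COB"
Token 4: backref(off=1, len=3) (overlapping!). Copied 'BBB' from pos 2. Output: "COBBBB"
Token 5: backref(off=1, len=1). Copied 'B' from pos 5. Output: "COBBBBB"
Token 6: backref(off=2, len=4) (overlapping!). Copied 'BBBB' from pos 5. Output: "COBBBBBBBBB"
Token 7: literal('V'). Output: "COBBBBBBBBBV"
Token 8: backref(off=1, len=5) (overlapping!). Copied 'VVVVV' from pos 11. Output: "COBBBBBBBBBVVVVVV"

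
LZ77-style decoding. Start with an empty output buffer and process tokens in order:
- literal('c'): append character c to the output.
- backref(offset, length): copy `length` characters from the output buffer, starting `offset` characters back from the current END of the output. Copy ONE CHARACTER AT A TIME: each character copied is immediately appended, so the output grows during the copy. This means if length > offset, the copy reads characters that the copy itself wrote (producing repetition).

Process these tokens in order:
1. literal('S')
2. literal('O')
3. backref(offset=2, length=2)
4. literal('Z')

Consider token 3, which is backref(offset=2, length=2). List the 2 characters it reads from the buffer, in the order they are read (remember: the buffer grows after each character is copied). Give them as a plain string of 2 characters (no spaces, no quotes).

Answer: SO

Derivation:
Token 1: literal('S'). Output: "S"
Token 2: literal('O'). Output: "SO"
Token 3: backref(off=2, len=2). Buffer before: "SO" (len 2)
  byte 1: read out[0]='S', append. Buffer now: "SOS"
  byte 2: read out[1]='O', append. Buffer now: "SOSO"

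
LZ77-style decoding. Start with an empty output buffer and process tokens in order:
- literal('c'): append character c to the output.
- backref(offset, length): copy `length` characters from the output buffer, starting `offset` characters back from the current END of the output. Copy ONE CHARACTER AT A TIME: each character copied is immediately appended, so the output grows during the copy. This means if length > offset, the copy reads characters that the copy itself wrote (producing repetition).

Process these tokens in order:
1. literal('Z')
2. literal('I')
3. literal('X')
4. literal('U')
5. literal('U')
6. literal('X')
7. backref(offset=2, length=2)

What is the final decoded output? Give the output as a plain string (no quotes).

Token 1: literal('Z'). Output: "Z"
Token 2: literal('I'). Output: "ZI"
Token 3: literal('X'). Output: "ZIX"
Token 4: literal('U'). Output: "ZIXU"
Token 5: literal('U'). Output: "ZIXUU"
Token 6: literal('X'). Output: "ZIXUUX"
Token 7: backref(off=2, len=2). Copied 'UX' from pos 4. Output: "ZIXUUXUX"

Answer: ZIXUUXUX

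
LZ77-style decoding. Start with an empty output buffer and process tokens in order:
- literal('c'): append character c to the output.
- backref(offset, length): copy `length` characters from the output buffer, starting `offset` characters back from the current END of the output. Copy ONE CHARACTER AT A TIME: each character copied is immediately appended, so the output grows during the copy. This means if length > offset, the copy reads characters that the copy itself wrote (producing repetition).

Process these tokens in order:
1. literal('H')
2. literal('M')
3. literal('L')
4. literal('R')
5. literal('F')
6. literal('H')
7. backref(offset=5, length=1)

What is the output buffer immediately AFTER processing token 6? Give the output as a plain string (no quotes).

Token 1: literal('H'). Output: "H"
Token 2: literal('M'). Output: "HM"
Token 3: literal('L'). Output: "HML"
Token 4: literal('R'). Output: "HMLR"
Token 5: literal('F'). Output: "HMLRF"
Token 6: literal('H'). Output: "HMLRFH"

Answer: HMLRFH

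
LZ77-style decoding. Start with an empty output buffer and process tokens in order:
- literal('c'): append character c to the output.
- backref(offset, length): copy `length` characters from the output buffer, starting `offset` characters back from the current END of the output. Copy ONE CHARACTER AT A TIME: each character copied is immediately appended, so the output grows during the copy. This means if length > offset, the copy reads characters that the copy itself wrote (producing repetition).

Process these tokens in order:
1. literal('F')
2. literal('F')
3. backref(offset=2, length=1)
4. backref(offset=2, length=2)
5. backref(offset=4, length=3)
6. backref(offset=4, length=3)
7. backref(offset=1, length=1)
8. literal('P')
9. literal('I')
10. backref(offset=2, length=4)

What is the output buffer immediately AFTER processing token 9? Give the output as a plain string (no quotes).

Token 1: literal('F'). Output: "F"
Token 2: literal('F'). Output: "FF"
Token 3: backref(off=2, len=1). Copied 'F' from pos 0. Output: "FFF"
Token 4: backref(off=2, len=2). Copied 'FF' from pos 1. Output: "FFFFF"
Token 5: backref(off=4, len=3). Copied 'FFF' from pos 1. Output: "FFFFFFFF"
Token 6: backref(off=4, len=3). Copied 'FFF' from pos 4. Output: "FFFFFFFFFFF"
Token 7: backref(off=1, len=1). Copied 'F' from pos 10. Output: "FFFFFFFFFFFF"
Token 8: literal('P'). Output: "FFFFFFFFFFFFP"
Token 9: literal('I'). Output: "FFFFFFFFFFFFPI"

Answer: FFFFFFFFFFFFPI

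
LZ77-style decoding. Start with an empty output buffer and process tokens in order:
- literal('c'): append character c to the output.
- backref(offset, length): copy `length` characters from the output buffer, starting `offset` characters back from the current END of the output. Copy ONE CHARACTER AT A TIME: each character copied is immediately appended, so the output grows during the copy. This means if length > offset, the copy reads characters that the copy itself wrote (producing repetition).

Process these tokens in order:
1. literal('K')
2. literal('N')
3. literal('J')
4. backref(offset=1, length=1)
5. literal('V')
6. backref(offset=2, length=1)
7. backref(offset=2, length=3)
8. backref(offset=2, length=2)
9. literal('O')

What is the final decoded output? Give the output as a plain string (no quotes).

Answer: KNJJVJVJVJVO

Derivation:
Token 1: literal('K'). Output: "K"
Token 2: literal('N'). Output: "KN"
Token 3: literal('J'). Output: "KNJ"
Token 4: backref(off=1, len=1). Copied 'J' from pos 2. Output: "KNJJ"
Token 5: literal('V'). Output: "KNJJV"
Token 6: backref(off=2, len=1). Copied 'J' from pos 3. Output: "KNJJVJ"
Token 7: backref(off=2, len=3) (overlapping!). Copied 'VJV' from pos 4. Output: "KNJJVJVJV"
Token 8: backref(off=2, len=2). Copied 'JV' from pos 7. Output: "KNJJVJVJVJV"
Token 9: literal('O'). Output: "KNJJVJVJVJVO"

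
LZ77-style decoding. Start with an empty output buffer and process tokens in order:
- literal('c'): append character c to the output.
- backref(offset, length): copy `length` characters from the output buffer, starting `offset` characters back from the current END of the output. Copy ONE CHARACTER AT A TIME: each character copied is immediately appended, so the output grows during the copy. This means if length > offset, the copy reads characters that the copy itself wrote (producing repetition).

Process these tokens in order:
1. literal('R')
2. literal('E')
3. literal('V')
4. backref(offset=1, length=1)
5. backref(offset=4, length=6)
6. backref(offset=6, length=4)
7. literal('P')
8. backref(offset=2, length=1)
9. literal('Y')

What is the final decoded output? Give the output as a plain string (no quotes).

Token 1: literal('R'). Output: "R"
Token 2: literal('E'). Output: "RE"
Token 3: literal('V'). Output: "REV"
Token 4: backref(off=1, len=1). Copied 'V' from pos 2. Output: "REVV"
Token 5: backref(off=4, len=6) (overlapping!). Copied 'REVVRE' from pos 0. Output: "REVVREVVRE"
Token 6: backref(off=6, len=4). Copied 'REVV' from pos 4. Output: "REVVREVVREREVV"
Token 7: literal('P'). Output: "REVVREVVREREVVP"
Token 8: backref(off=2, len=1). Copied 'V' from pos 13. Output: "REVVREVVREREVVPV"
Token 9: literal('Y'). Output: "REVVREVVREREVVPVY"

Answer: REVVREVVREREVVPVY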